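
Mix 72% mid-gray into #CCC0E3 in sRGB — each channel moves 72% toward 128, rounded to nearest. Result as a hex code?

#95929C

#CCC0E3 is rgb(204, 192, 227).
A 72% tone moves each channel 72% toward 128:
  R: 204 − 54.72 = 149.28 → 149
  G: 192 − 46.08 = 145.92 → 146
  B: 227 + 0.72×(128−227) = 227 − 71.28 = 155.72 → 156
rgb(149, 146, 156) = #95929C.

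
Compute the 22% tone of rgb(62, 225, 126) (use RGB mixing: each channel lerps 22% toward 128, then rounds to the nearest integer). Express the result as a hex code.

Lerp each channel 22% toward 128:
  R: 62 + 14.52 = 76.52 → 77
  G: 225 + 0.22×(128−225) = 225 − 21.34 = 203.66 → 204
  B: 126 + 0.22×(128−126) = 126 + 0.44 = 126.44 → 126
rgb(77, 204, 126) = #4DCC7E.

#4DCC7E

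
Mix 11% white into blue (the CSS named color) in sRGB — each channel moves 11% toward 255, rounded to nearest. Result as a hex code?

#1C1CFF

CSS blue is rgb(0, 0, 255).
Lerp each channel 11% toward 255:
  R: 0 + 0.11×(255−0) = 0 + 28.05 = 28.05 → 28
  G: 0 + 28.05 = 28.05 → 28
  B: 255 + 0.11×(255−255) = 255 + 0 = 255 → 255
rgb(28, 28, 255) = #1C1CFF.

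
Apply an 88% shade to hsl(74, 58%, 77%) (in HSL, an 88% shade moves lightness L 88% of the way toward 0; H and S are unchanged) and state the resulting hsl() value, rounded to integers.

L moves 88% from 77 toward 0: 77 − 67.76 = 9.24 → 9.
H and S are unchanged.

hsl(74, 58%, 9%)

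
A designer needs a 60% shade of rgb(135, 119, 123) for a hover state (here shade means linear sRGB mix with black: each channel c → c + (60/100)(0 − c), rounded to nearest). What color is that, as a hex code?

#363031

Per channel, c → c + 0.6(0 − c):
  R: 135 + 0.6×(0−135) = 135 − 81 = 54 → 54
  G: 119 + 0.6×(0−119) = 119 − 71.4 = 47.6 → 48
  B: 123 − 73.8 = 49.2 → 49
rgb(54, 48, 49) = #363031.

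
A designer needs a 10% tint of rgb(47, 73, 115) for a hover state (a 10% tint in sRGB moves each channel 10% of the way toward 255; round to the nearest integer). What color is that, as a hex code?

#445b81

A 10% tint moves each channel 10% toward 255:
  R: 47 + 20.8 = 67.8 → 68
  G: 73 + 18.2 = 91.2 → 91
  B: 115 + 14 = 129 → 129
rgb(68, 91, 129) = #445b81.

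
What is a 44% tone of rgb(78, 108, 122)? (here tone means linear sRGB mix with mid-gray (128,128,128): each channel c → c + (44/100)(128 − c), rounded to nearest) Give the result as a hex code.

Per channel, c → c + 0.44(128 − c):
  R: 78 + 0.44×(128−78) = 78 + 22 = 100 → 100
  G: 108 + 0.44×(128−108) = 108 + 8.8 = 116.8 → 117
  B: 122 + 0.44×(128−122) = 122 + 2.64 = 124.64 → 125
rgb(100, 117, 125) = #64757D.

#64757D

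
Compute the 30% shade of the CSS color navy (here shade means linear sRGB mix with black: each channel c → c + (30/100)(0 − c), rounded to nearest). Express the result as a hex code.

#00005A

CSS navy is rgb(0, 0, 128).
Lerp each channel 30% toward 0:
  R: 0 + 0 = 0 → 0
  G: 0 + 0.3×(0−0) = 0 + 0 = 0 → 0
  B: 128 − 38.4 = 89.6 → 90
rgb(0, 0, 90) = #00005A.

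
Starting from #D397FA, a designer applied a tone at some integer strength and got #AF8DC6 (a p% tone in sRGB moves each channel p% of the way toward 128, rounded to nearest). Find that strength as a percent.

#D397FA is rgb(211, 151, 250); #AF8DC6 is rgb(175, 141, 198).
On the B channel (widest range): 198 ≈ 250 + (p/100)(128 − 250), so p ≈ 100×(198 − 250)/(128 − 250) = -5200/-122 = 42.62.
p = 43 reproduces all three channels after rounding.

43%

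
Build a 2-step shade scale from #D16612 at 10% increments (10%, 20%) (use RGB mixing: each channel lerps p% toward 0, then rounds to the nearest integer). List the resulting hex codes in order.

#BC5C10, #A7520E

#D16612 is rgb(209, 102, 18).
10%: (209 − 20.9 = 188.1→188, 102 − 10.2 = 91.8→92, 18 − 1.8 = 16.2→16) → #BC5C10
20%: (209 − 41.8 = 167.2→167, 102 − 20.4 = 81.6→82, 18 − 3.6 = 14.4→14) → #A7520E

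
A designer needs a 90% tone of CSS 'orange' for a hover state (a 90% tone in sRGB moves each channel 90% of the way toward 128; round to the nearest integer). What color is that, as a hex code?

CSS orange is rgb(255, 165, 0).
Per channel, c → c + 0.9(128 − c):
  R: 255 − 114.3 = 140.7 → 141
  G: 165 + 0.9×(128−165) = 165 − 33.3 = 131.7 → 132
  B: 0 + 0.9×(128−0) = 0 + 115.2 = 115.2 → 115
rgb(141, 132, 115) = #8D8473.

#8D8473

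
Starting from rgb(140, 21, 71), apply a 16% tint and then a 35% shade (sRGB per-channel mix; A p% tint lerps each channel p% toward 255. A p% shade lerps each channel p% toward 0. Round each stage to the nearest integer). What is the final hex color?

Lerp each channel 16% toward 255:
  R: 140 + 0.16×(255−140) = 140 + 18.4 = 158.4 → 158
  G: 21 + 37.44 = 58.44 → 58
  B: 71 + 0.16×(255−71) = 71 + 29.44 = 100.44 → 100
After the tint: rgb(158, 58, 100) = #9E3A64.
Per channel, c → c + 0.35(0 − c):
  R: 158 + 0.35×(0−158) = 158 − 55.3 = 102.7 → 103
  G: 58 + 0.35×(0−58) = 58 − 20.3 = 37.7 → 38
  B: 100 − 35 = 65 → 65
rgb(103, 38, 65) = #672641.

#672641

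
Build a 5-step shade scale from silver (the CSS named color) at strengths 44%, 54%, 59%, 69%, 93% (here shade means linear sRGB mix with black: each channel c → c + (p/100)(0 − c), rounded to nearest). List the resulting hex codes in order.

#6C6C6C, #585858, #4F4F4F, #3C3C3C, #0D0D0D

CSS silver is rgb(192, 192, 192).
44%: (192 − 84.48 = 107.52→108, 192 − 84.48 = 107.52→108, 192 − 84.48 = 107.52→108) → #6C6C6C
54%: (192 − 103.68 = 88.32→88, 192 − 103.68 = 88.32→88, 192 − 103.68 = 88.32→88) → #585858
59%: (192 − 113.28 = 78.72→79, 192 − 113.28 = 78.72→79, 192 − 113.28 = 78.72→79) → #4F4F4F
69%: (192 − 132.48 = 59.52→60, 192 − 132.48 = 59.52→60, 192 − 132.48 = 59.52→60) → #3C3C3C
93%: (192 − 178.56 = 13.44→13, 192 − 178.56 = 13.44→13, 192 − 178.56 = 13.44→13) → #0D0D0D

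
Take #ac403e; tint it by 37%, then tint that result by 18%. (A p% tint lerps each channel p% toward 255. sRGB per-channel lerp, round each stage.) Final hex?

#d49d9b

#ac403e is rgb(172, 64, 62).
Per channel, c → c + 0.37(255 − c):
  R: 172 + 0.37×(255−172) = 172 + 30.71 = 202.71 → 203
  G: 64 + 0.37×(255−64) = 64 + 70.67 = 134.67 → 135
  B: 62 + 71.41 = 133.41 → 133
After the tint: rgb(203, 135, 133) = #cb8785.
Per channel, c → c + 0.18(255 − c):
  R: 203 + 0.18×(255−203) = 203 + 9.36 = 212.36 → 212
  G: 135 + 21.6 = 156.6 → 157
  B: 133 + 0.18×(255−133) = 133 + 21.96 = 154.96 → 155
rgb(212, 157, 155) = #d49d9b.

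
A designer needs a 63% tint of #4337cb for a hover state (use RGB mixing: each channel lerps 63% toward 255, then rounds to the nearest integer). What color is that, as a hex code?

#4337cb is rgb(67, 55, 203).
Per channel, c → c + 0.63(255 − c):
  R: 67 + 118.44 = 185.44 → 185
  G: 55 + 126 = 181 → 181
  B: 203 + 0.63×(255−203) = 203 + 32.76 = 235.76 → 236
rgb(185, 181, 236) = #b9b5ec.

#b9b5ec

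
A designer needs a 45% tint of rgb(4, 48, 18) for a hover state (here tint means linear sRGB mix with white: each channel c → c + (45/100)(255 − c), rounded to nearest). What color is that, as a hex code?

Lerp each channel 45% toward 255:
  R: 4 + 0.45×(255−4) = 4 + 112.95 = 116.95 → 117
  G: 48 + 93.15 = 141.15 → 141
  B: 18 + 0.45×(255−18) = 18 + 106.65 = 124.65 → 125
rgb(117, 141, 125) = #758D7D.

#758D7D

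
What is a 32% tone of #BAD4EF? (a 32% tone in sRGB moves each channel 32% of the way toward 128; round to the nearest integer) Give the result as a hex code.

#A7B9CB

#BAD4EF is rgb(186, 212, 239).
A 32% tone moves each channel 32% toward 128:
  R: 186 + 0.32×(128−186) = 186 − 18.56 = 167.44 → 167
  G: 212 + 0.32×(128−212) = 212 − 26.88 = 185.12 → 185
  B: 239 − 35.52 = 203.48 → 203
rgb(167, 185, 203) = #A7B9CB.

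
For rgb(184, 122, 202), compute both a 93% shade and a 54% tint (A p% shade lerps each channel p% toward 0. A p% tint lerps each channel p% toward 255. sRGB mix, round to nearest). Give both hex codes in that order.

93% shade:
  R: 184 + 0.93×(0−184) = 184 − 171.12 = 12.88 → 13
  G: 122 − 113.46 = 8.54 → 9
  B: 202 + 0.93×(0−202) = 202 − 187.86 = 14.14 → 14
  → #0D090E
54% tint:
  R: 184 + 0.54×(255−184) = 184 + 38.34 = 222.34 → 222
  G: 122 + 0.54×(255−122) = 122 + 71.82 = 193.82 → 194
  B: 202 + 0.54×(255−202) = 202 + 28.62 = 230.62 → 231
  → #DEC2E7

#0D090E, #DEC2E7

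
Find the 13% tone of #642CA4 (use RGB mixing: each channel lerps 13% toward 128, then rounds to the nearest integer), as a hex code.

#68379F

#642CA4 is rgb(100, 44, 164).
Per channel, c → c + 0.13(128 − c):
  R: 100 + 3.64 = 103.64 → 104
  G: 44 + 10.92 = 54.92 → 55
  B: 164 + 0.13×(128−164) = 164 − 4.68 = 159.32 → 159
rgb(104, 55, 159) = #68379F.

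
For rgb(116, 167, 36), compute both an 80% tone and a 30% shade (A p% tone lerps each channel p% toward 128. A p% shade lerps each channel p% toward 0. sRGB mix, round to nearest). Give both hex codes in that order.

#7e886e, #517519

80% tone:
  R: 116 + 0.8×(128−116) = 116 + 9.6 = 125.6 → 126
  G: 167 − 31.2 = 135.8 → 136
  B: 36 + 0.8×(128−36) = 36 + 73.6 = 109.6 → 110
  → #7e886e
30% shade:
  R: 116 − 34.8 = 81.2 → 81
  G: 167 − 50.1 = 116.9 → 117
  B: 36 − 10.8 = 25.2 → 25
  → #517519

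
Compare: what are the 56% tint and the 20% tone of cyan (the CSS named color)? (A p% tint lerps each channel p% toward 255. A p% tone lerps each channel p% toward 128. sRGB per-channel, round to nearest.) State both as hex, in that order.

CSS cyan is rgb(0, 255, 255).
56% tint:
  R: 0 + 0.56×(255−0) = 0 + 142.8 = 142.8 → 143
  G: 255 + 0.56×(255−255) = 255 + 0 = 255 → 255
  B: 255 + 0.56×(255−255) = 255 + 0 = 255 → 255
  → #8FFFFF
20% tone:
  R: 0 + 0.2×(128−0) = 0 + 25.6 = 25.6 → 26
  G: 255 − 25.4 = 229.6 → 230
  B: 255 + 0.2×(128−255) = 255 − 25.4 = 229.6 → 230
  → #1AE6E6

#8FFFFF, #1AE6E6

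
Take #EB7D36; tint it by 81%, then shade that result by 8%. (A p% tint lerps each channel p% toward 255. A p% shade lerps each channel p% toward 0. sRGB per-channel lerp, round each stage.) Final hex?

#E7D4C8

#EB7D36 is rgb(235, 125, 54).
Lerp each channel 81% toward 255:
  R: 235 + 0.81×(255−235) = 235 + 16.2 = 251.2 → 251
  G: 125 + 105.3 = 230.3 → 230
  B: 54 + 0.81×(255−54) = 54 + 162.81 = 216.81 → 217
After the tint: rgb(251, 230, 217) = #FBE6D9.
An 8% shade moves each channel 8% toward 0:
  R: 251 + 0.08×(0−251) = 251 − 20.08 = 230.92 → 231
  G: 230 − 18.4 = 211.6 → 212
  B: 217 + 0.08×(0−217) = 217 − 17.36 = 199.64 → 200
rgb(231, 212, 200) = #E7D4C8.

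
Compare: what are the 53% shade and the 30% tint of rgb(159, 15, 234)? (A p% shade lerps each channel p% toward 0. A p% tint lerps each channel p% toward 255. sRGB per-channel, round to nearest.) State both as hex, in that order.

#4B076E, #BC57F0

53% shade:
  R: 159 − 84.27 = 74.73 → 75
  G: 15 − 7.95 = 7.05 → 7
  B: 234 + 0.53×(0−234) = 234 − 124.02 = 109.98 → 110
  → #4B076E
30% tint:
  R: 159 + 0.3×(255−159) = 159 + 28.8 = 187.8 → 188
  G: 15 + 72 = 87 → 87
  B: 234 + 6.3 = 240.3 → 240
  → #BC57F0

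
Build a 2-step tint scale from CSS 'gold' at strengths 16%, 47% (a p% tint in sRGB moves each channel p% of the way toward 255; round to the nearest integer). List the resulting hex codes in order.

CSS gold is rgb(255, 215, 0).
16%: (255→255, 215 + 6.4 = 221.4→221, 0 + 40.8 = 40.8→41) → #FFDD29
47%: (255→255, 215 + 18.8 = 233.8→234, 0 + 119.85 = 119.85→120) → #FFEA78

#FFDD29, #FFEA78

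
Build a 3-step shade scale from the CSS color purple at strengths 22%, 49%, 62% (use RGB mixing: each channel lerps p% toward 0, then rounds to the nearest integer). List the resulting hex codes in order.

#640064, #410041, #310031

CSS purple is rgb(128, 0, 128).
22%: (128 − 28.16 = 99.84→100, 0→0, 128 − 28.16 = 99.84→100) → #640064
49%: (128 − 62.72 = 65.28→65, 0→0, 128 − 62.72 = 65.28→65) → #410041
62%: (128 − 79.36 = 48.64→49, 0→0, 128 − 79.36 = 48.64→49) → #310031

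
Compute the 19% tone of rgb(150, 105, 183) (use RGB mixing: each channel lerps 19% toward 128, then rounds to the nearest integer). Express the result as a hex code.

Lerp each channel 19% toward 128:
  R: 150 − 4.18 = 145.82 → 146
  G: 105 + 0.19×(128−105) = 105 + 4.37 = 109.37 → 109
  B: 183 − 10.45 = 172.55 → 173
rgb(146, 109, 173) = #926dad.

#926dad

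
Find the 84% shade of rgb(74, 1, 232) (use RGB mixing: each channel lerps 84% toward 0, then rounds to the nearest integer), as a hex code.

Per channel, c → c + 0.84(0 − c):
  R: 74 + 0.84×(0−74) = 74 − 62.16 = 11.84 → 12
  G: 1 + 0.84×(0−1) = 1 − 0.84 = 0.16 → 0
  B: 232 + 0.84×(0−232) = 232 − 194.88 = 37.12 → 37
rgb(12, 0, 37) = #0C0025.

#0C0025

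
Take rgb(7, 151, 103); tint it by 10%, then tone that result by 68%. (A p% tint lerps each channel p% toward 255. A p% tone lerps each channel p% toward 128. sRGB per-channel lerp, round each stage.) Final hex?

Per channel, c → c + 0.1(255 − c):
  R: 7 + 24.8 = 31.8 → 32
  G: 151 + 0.1×(255−151) = 151 + 10.4 = 161.4 → 161
  B: 103 + 15.2 = 118.2 → 118
After the tint: rgb(32, 161, 118) = #20A176.
Lerp each channel 68% toward 128:
  R: 32 + 65.28 = 97.28 → 97
  G: 161 − 22.44 = 138.56 → 139
  B: 118 + 0.68×(128−118) = 118 + 6.8 = 124.8 → 125
rgb(97, 139, 125) = #618B7D.

#618B7D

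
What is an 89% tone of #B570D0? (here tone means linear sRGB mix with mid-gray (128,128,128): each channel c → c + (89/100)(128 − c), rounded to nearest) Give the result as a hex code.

#B570D0 is rgb(181, 112, 208).
Per channel, c → c + 0.89(128 − c):
  R: 181 + 0.89×(128−181) = 181 − 47.17 = 133.83 → 134
  G: 112 + 0.89×(128−112) = 112 + 14.24 = 126.24 → 126
  B: 208 − 71.2 = 136.8 → 137
rgb(134, 126, 137) = #867E89.

#867E89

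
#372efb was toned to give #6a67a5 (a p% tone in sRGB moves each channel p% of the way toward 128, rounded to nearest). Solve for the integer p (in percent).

#372efb is rgb(55, 46, 251); #6a67a5 is rgb(106, 103, 165).
On the B channel (widest range): 165 ≈ 251 + (p/100)(128 − 251), so p ≈ 100×(165 − 251)/(128 − 251) = -8600/-123 = 69.92.
p = 70 reproduces all three channels after rounding.

70%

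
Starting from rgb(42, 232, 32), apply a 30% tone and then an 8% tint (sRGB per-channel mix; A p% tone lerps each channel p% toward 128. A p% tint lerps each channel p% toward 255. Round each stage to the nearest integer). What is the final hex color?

A 30% tone moves each channel 30% toward 128:
  R: 42 + 0.3×(128−42) = 42 + 25.8 = 67.8 → 68
  G: 232 − 31.2 = 200.8 → 201
  B: 32 + 28.8 = 60.8 → 61
After the tone: rgb(68, 201, 61) = #44c93d.
Lerp each channel 8% toward 255:
  R: 68 + 0.08×(255−68) = 68 + 14.96 = 82.96 → 83
  G: 201 + 4.32 = 205.32 → 205
  B: 61 + 15.52 = 76.52 → 77
rgb(83, 205, 77) = #53cd4d.

#53cd4d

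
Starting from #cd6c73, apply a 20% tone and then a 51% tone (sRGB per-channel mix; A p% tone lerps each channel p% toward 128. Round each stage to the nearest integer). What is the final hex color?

#cd6c73 is rgb(205, 108, 115).
Lerp each channel 20% toward 128:
  R: 205 − 15.4 = 189.6 → 190
  G: 108 + 0.2×(128−108) = 108 + 4 = 112 → 112
  B: 115 + 0.2×(128−115) = 115 + 2.6 = 117.6 → 118
After the tone: rgb(190, 112, 118) = #be7076.
Lerp each channel 51% toward 128:
  R: 190 + 0.51×(128−190) = 190 − 31.62 = 158.38 → 158
  G: 112 + 0.51×(128−112) = 112 + 8.16 = 120.16 → 120
  B: 118 + 5.1 = 123.1 → 123
rgb(158, 120, 123) = #9e787b.

#9e787b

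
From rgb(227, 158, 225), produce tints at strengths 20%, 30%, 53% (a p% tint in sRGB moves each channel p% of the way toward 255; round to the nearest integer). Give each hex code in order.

#E9B1E7, #EBBBEA, #F2D1F1

20%: (227 + 5.6 = 232.6→233, 158 + 19.4 = 177.4→177, 225 + 6 = 231→231) → #E9B1E7
30%: (227 + 8.4 = 235.4→235, 158 + 29.1 = 187.1→187, 225 + 9 = 234→234) → #EBBBEA
53%: (227 + 14.84 = 241.84→242, 158 + 51.41 = 209.41→209, 225 + 15.9 = 240.9→241) → #F2D1F1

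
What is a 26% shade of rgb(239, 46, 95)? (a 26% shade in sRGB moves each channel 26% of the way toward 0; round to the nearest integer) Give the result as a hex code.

A 26% shade moves each channel 26% toward 0:
  R: 239 − 62.14 = 176.86 → 177
  G: 46 − 11.96 = 34.04 → 34
  B: 95 + 0.26×(0−95) = 95 − 24.7 = 70.3 → 70
rgb(177, 34, 70) = #B12246.

#B12246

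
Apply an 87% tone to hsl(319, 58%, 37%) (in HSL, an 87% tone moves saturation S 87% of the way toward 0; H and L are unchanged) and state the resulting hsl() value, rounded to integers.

hsl(319, 8%, 37%)

S moves 87% from 58 toward 0: 58 − 50.46 = 7.54 → 8.
H and L are unchanged.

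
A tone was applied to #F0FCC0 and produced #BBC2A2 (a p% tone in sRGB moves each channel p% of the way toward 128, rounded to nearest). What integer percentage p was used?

47%

#F0FCC0 is rgb(240, 252, 192); #BBC2A2 is rgb(187, 194, 162).
On the G channel (widest range): 194 ≈ 252 + (p/100)(128 − 252), so p ≈ 100×(194 − 252)/(128 − 252) = -5800/-124 = 46.77.
p = 47 reproduces all three channels after rounding.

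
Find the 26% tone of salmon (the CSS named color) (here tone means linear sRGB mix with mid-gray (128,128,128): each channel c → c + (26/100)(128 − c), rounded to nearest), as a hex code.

#da8076

CSS salmon is rgb(250, 128, 114).
Lerp each channel 26% toward 128:
  R: 250 − 31.72 = 218.28 → 218
  G: 128 + 0.26×(128−128) = 128 + 0 = 128 → 128
  B: 114 + 0.26×(128−114) = 114 + 3.64 = 117.64 → 118
rgb(218, 128, 118) = #da8076.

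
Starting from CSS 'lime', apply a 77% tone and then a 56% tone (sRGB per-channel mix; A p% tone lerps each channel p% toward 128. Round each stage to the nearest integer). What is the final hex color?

#738D73

CSS lime is rgb(0, 255, 0).
Per channel, c → c + 0.77(128 − c):
  R: 0 + 0.77×(128−0) = 0 + 98.56 = 98.56 → 99
  G: 255 − 97.79 = 157.21 → 157
  B: 0 + 0.77×(128−0) = 0 + 98.56 = 98.56 → 99
After the tone: rgb(99, 157, 99) = #639D63.
Lerp each channel 56% toward 128:
  R: 99 + 0.56×(128−99) = 99 + 16.24 = 115.24 → 115
  G: 157 − 16.24 = 140.76 → 141
  B: 99 + 0.56×(128−99) = 99 + 16.24 = 115.24 → 115
rgb(115, 141, 115) = #738D73.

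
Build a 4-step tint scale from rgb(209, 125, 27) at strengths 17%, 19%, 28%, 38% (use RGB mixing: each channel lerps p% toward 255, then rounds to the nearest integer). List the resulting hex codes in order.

#D99342, #DA9646, #DEA15B, #E2AE72

17%: (209 + 7.82 = 216.82→217, 125 + 22.1 = 147.1→147, 27 + 38.76 = 65.76→66) → #D99342
19%: (209 + 8.74 = 217.74→218, 125 + 24.7 = 149.7→150, 27 + 43.32 = 70.32→70) → #DA9646
28%: (209 + 12.88 = 221.88→222, 125 + 36.4 = 161.4→161, 27 + 63.84 = 90.84→91) → #DEA15B
38%: (209 + 17.48 = 226.48→226, 125 + 49.4 = 174.4→174, 27 + 86.64 = 113.64→114) → #E2AE72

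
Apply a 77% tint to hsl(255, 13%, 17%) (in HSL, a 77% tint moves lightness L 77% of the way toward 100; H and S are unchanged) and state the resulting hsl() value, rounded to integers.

hsl(255, 13%, 81%)

L moves 77% from 17 toward 100: 17 + 63.91 = 80.91 → 81.
H and S are unchanged.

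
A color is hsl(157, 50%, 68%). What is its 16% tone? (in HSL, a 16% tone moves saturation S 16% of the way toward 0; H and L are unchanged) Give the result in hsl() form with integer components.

hsl(157, 42%, 68%)

S moves 16% from 50 toward 0: 50 − 8 = 42 → 42.
H and L are unchanged.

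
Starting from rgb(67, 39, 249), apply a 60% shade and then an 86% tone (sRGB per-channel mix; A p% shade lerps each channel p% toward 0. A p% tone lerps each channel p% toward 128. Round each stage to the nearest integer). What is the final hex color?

#72707C

Per channel, c → c + 0.6(0 − c):
  R: 67 − 40.2 = 26.8 → 27
  G: 39 + 0.6×(0−39) = 39 − 23.4 = 15.6 → 16
  B: 249 − 149.4 = 99.6 → 100
After the shade: rgb(27, 16, 100) = #1B1064.
Lerp each channel 86% toward 128:
  R: 27 + 0.86×(128−27) = 27 + 86.86 = 113.86 → 114
  G: 16 + 0.86×(128−16) = 16 + 96.32 = 112.32 → 112
  B: 100 + 24.08 = 124.08 → 124
rgb(114, 112, 124) = #72707C.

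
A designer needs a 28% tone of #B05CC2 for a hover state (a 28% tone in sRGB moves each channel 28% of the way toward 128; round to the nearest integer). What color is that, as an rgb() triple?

rgb(163, 102, 176)

#B05CC2 is rgb(176, 92, 194).
Per channel, c → c + 0.28(128 − c):
  R: 176 + 0.28×(128−176) = 176 − 13.44 = 162.56 → 163
  G: 92 + 0.28×(128−92) = 92 + 10.08 = 102.08 → 102
  B: 194 − 18.48 = 175.52 → 176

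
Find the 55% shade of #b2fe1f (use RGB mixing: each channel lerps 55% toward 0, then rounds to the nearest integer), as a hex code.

#b2fe1f is rgb(178, 254, 31).
Lerp each channel 55% toward 0:
  R: 178 + 0.55×(0−178) = 178 − 97.9 = 80.1 → 80
  G: 254 + 0.55×(0−254) = 254 − 139.7 = 114.3 → 114
  B: 31 + 0.55×(0−31) = 31 − 17.05 = 13.95 → 14
rgb(80, 114, 14) = #50720e.

#50720e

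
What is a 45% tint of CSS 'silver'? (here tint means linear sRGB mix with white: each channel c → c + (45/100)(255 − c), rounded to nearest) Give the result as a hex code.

CSS silver is rgb(192, 192, 192).
Lerp each channel 45% toward 255:
  R: 192 + 0.45×(255−192) = 192 + 28.35 = 220.35 → 220
  G: 192 + 0.45×(255−192) = 192 + 28.35 = 220.35 → 220
  B: 192 + 0.45×(255−192) = 192 + 28.35 = 220.35 → 220
rgb(220, 220, 220) = #dcdcdc.

#dcdcdc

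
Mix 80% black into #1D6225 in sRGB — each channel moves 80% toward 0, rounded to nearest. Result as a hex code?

#061407

#1D6225 is rgb(29, 98, 37).
Per channel, c → c + 0.8(0 − c):
  R: 29 + 0.8×(0−29) = 29 − 23.2 = 5.8 → 6
  G: 98 − 78.4 = 19.6 → 20
  B: 37 + 0.8×(0−37) = 37 − 29.6 = 7.4 → 7
rgb(6, 20, 7) = #061407.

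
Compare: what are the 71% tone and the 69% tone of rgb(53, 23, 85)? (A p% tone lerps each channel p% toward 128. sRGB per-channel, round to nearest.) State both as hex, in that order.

71% tone:
  R: 53 + 0.71×(128−53) = 53 + 53.25 = 106.25 → 106
  G: 23 + 0.71×(128−23) = 23 + 74.55 = 97.55 → 98
  B: 85 + 0.71×(128−85) = 85 + 30.53 = 115.53 → 116
  → #6A6274
69% tone:
  R: 53 + 51.75 = 104.75 → 105
  G: 23 + 0.69×(128−23) = 23 + 72.45 = 95.45 → 95
  B: 85 + 29.67 = 114.67 → 115
  → #695F73

#6A6274, #695F73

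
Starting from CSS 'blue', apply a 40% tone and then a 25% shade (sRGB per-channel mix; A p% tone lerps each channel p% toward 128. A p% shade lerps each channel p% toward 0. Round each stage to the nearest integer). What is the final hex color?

#262699

CSS blue is rgb(0, 0, 255).
Per channel, c → c + 0.4(128 − c):
  R: 0 + 51.2 = 51.2 → 51
  G: 0 + 0.4×(128−0) = 0 + 51.2 = 51.2 → 51
  B: 255 + 0.4×(128−255) = 255 − 50.8 = 204.2 → 204
After the tone: rgb(51, 51, 204) = #3333cc.
Lerp each channel 25% toward 0:
  R: 51 − 12.75 = 38.25 → 38
  G: 51 + 0.25×(0−51) = 51 − 12.75 = 38.25 → 38
  B: 204 + 0.25×(0−204) = 204 − 51 = 153 → 153
rgb(38, 38, 153) = #262699.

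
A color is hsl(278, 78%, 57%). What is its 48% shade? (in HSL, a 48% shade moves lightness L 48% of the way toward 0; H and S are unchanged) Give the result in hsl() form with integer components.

L moves 48% from 57 toward 0: 57 − 27.36 = 29.64 → 30.
H and S are unchanged.

hsl(278, 78%, 30%)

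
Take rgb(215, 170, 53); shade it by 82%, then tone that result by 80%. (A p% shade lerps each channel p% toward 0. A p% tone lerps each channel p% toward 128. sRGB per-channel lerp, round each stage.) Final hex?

#6e6d68

Lerp each channel 82% toward 0:
  R: 215 + 0.82×(0−215) = 215 − 176.3 = 38.7 → 39
  G: 170 + 0.82×(0−170) = 170 − 139.4 = 30.6 → 31
  B: 53 + 0.82×(0−53) = 53 − 43.46 = 9.54 → 10
After the shade: rgb(39, 31, 10) = #271f0a.
Per channel, c → c + 0.8(128 − c):
  R: 39 + 71.2 = 110.2 → 110
  G: 31 + 0.8×(128−31) = 31 + 77.6 = 108.6 → 109
  B: 10 + 94.4 = 104.4 → 104
rgb(110, 109, 104) = #6e6d68.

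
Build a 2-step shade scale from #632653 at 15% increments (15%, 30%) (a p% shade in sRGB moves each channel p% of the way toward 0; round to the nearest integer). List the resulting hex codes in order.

#632653 is rgb(99, 38, 83).
15%: (99 − 14.85 = 84.15→84, 38 − 5.7 = 32.3→32, 83 − 12.45 = 70.55→71) → #542047
30%: (99 − 29.7 = 69.3→69, 38 − 11.4 = 26.6→27, 83 − 24.9 = 58.1→58) → #451b3a

#542047, #451b3a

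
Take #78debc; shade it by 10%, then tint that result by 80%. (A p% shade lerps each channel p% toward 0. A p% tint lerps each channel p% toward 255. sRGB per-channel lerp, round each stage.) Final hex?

#e2f4ee

#78debc is rgb(120, 222, 188).
Lerp each channel 10% toward 0:
  R: 120 − 12 = 108 → 108
  G: 222 + 0.1×(0−222) = 222 − 22.2 = 199.8 → 200
  B: 188 − 18.8 = 169.2 → 169
After the shade: rgb(108, 200, 169) = #6cc8a9.
An 80% tint moves each channel 80% toward 255:
  R: 108 + 117.6 = 225.6 → 226
  G: 200 + 0.8×(255−200) = 200 + 44 = 244 → 244
  B: 169 + 0.8×(255−169) = 169 + 68.8 = 237.8 → 238
rgb(226, 244, 238) = #e2f4ee.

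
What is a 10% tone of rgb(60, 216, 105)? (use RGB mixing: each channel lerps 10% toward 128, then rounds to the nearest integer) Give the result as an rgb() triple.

rgb(67, 207, 107)

A 10% tone moves each channel 10% toward 128:
  R: 60 + 6.8 = 66.8 → 67
  G: 216 + 0.1×(128−216) = 216 − 8.8 = 207.2 → 207
  B: 105 + 2.3 = 107.3 → 107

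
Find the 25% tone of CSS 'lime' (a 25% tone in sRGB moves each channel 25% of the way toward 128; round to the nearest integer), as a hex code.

CSS lime is rgb(0, 255, 0).
Lerp each channel 25% toward 128:
  R: 0 + 0.25×(128−0) = 0 + 32 = 32 → 32
  G: 255 + 0.25×(128−255) = 255 − 31.75 = 223.25 → 223
  B: 0 + 0.25×(128−0) = 0 + 32 = 32 → 32
rgb(32, 223, 32) = #20df20.

#20df20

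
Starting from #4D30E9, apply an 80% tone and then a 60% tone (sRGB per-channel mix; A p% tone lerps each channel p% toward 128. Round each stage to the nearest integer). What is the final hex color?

#7C7A88

#4D30E9 is rgb(77, 48, 233).
Lerp each channel 80% toward 128:
  R: 77 + 0.8×(128−77) = 77 + 40.8 = 117.8 → 118
  G: 48 + 0.8×(128−48) = 48 + 64 = 112 → 112
  B: 233 + 0.8×(128−233) = 233 − 84 = 149 → 149
After the tone: rgb(118, 112, 149) = #767095.
Per channel, c → c + 0.6(128 − c):
  R: 118 + 0.6×(128−118) = 118 + 6 = 124 → 124
  G: 112 + 0.6×(128−112) = 112 + 9.6 = 121.6 → 122
  B: 149 + 0.6×(128−149) = 149 − 12.6 = 136.4 → 136
rgb(124, 122, 136) = #7C7A88.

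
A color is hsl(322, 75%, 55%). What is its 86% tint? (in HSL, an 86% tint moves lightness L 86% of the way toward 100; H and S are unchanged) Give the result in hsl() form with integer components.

L moves 86% from 55 toward 100: 55 + 38.7 = 93.7 → 94.
H and S are unchanged.

hsl(322, 75%, 94%)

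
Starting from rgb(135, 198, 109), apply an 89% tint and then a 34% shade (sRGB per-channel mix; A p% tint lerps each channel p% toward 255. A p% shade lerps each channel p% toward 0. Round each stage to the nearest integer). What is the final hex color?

#A0A49E

Per channel, c → c + 0.89(255 − c):
  R: 135 + 0.89×(255−135) = 135 + 106.8 = 241.8 → 242
  G: 198 + 0.89×(255−198) = 198 + 50.73 = 248.73 → 249
  B: 109 + 129.94 = 238.94 → 239
After the tint: rgb(242, 249, 239) = #F2F9EF.
A 34% shade moves each channel 34% toward 0:
  R: 242 + 0.34×(0−242) = 242 − 82.28 = 159.72 → 160
  G: 249 + 0.34×(0−249) = 249 − 84.66 = 164.34 → 164
  B: 239 + 0.34×(0−239) = 239 − 81.26 = 157.74 → 158
rgb(160, 164, 158) = #A0A49E.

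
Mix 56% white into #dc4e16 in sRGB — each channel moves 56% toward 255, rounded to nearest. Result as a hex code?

#dc4e16 is rgb(220, 78, 22).
Per channel, c → c + 0.56(255 − c):
  R: 220 + 0.56×(255−220) = 220 + 19.6 = 239.6 → 240
  G: 78 + 99.12 = 177.12 → 177
  B: 22 + 130.48 = 152.48 → 152
rgb(240, 177, 152) = #f0b198.

#f0b198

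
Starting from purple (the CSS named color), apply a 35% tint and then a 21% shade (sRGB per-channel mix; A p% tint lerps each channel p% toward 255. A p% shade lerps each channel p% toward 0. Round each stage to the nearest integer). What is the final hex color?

#884688

CSS purple is rgb(128, 0, 128).
A 35% tint moves each channel 35% toward 255:
  R: 128 + 44.45 = 172.45 → 172
  G: 0 + 0.35×(255−0) = 0 + 89.25 = 89.25 → 89
  B: 128 + 44.45 = 172.45 → 172
After the tint: rgb(172, 89, 172) = #AC59AC.
Per channel, c → c + 0.21(0 − c):
  R: 172 − 36.12 = 135.88 → 136
  G: 89 + 0.21×(0−89) = 89 − 18.69 = 70.31 → 70
  B: 172 + 0.21×(0−172) = 172 − 36.12 = 135.88 → 136
rgb(136, 70, 136) = #884688.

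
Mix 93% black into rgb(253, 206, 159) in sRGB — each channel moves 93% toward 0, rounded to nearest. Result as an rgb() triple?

Lerp each channel 93% toward 0:
  R: 253 + 0.93×(0−253) = 253 − 235.29 = 17.71 → 18
  G: 206 − 191.58 = 14.42 → 14
  B: 159 + 0.93×(0−159) = 159 − 147.87 = 11.13 → 11

rgb(18, 14, 11)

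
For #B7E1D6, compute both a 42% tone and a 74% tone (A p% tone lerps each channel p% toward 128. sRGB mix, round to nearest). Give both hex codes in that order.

#A0B8B2, #8E9996

#B7E1D6 is rgb(183, 225, 214).
42% tone:
  R: 183 − 23.1 = 159.9 → 160
  G: 225 + 0.42×(128−225) = 225 − 40.74 = 184.26 → 184
  B: 214 − 36.12 = 177.88 → 178
  → #A0B8B2
74% tone:
  R: 183 − 40.7 = 142.3 → 142
  G: 225 − 71.78 = 153.22 → 153
  B: 214 − 63.64 = 150.36 → 150
  → #8E9996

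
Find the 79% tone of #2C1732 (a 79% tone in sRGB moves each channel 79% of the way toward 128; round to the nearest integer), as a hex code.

#2C1732 is rgb(44, 23, 50).
Lerp each channel 79% toward 128:
  R: 44 + 0.79×(128−44) = 44 + 66.36 = 110.36 → 110
  G: 23 + 0.79×(128−23) = 23 + 82.95 = 105.95 → 106
  B: 50 + 61.62 = 111.62 → 112
rgb(110, 106, 112) = #6E6A70.

#6E6A70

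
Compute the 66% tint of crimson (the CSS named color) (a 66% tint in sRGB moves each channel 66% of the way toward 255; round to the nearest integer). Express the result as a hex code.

#F3AFBD

CSS crimson is rgb(220, 20, 60).
Per channel, c → c + 0.66(255 − c):
  R: 220 + 23.1 = 243.1 → 243
  G: 20 + 155.1 = 175.1 → 175
  B: 60 + 0.66×(255−60) = 60 + 128.7 = 188.7 → 189
rgb(243, 175, 189) = #F3AFBD.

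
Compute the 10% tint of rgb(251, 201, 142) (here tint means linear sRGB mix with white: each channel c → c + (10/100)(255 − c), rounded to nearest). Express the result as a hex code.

A 10% tint moves each channel 10% toward 255:
  R: 251 + 0.1×(255−251) = 251 + 0.4 = 251.4 → 251
  G: 201 + 5.4 = 206.4 → 206
  B: 142 + 0.1×(255−142) = 142 + 11.3 = 153.3 → 153
rgb(251, 206, 153) = #FBCE99.

#FBCE99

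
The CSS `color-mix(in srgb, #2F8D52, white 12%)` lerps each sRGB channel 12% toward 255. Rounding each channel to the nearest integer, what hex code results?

#489B67

#2F8D52 is rgb(47, 141, 82).
A 12% tint moves each channel 12% toward 255:
  R: 47 + 0.12×(255−47) = 47 + 24.96 = 71.96 → 72
  G: 141 + 0.12×(255−141) = 141 + 13.68 = 154.68 → 155
  B: 82 + 0.12×(255−82) = 82 + 20.76 = 102.76 → 103
rgb(72, 155, 103) = #489B67.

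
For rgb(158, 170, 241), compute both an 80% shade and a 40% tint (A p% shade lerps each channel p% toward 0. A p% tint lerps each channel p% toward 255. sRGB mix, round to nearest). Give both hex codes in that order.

80% shade:
  R: 158 − 126.4 = 31.6 → 32
  G: 170 + 0.8×(0−170) = 170 − 136 = 34 → 34
  B: 241 − 192.8 = 48.2 → 48
  → #202230
40% tint:
  R: 158 + 38.8 = 196.8 → 197
  G: 170 + 34 = 204 → 204
  B: 241 + 0.4×(255−241) = 241 + 5.6 = 246.6 → 247
  → #C5CCF7

#202230, #C5CCF7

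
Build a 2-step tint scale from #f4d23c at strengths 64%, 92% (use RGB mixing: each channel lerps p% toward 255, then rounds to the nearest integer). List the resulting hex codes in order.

#f4d23c is rgb(244, 210, 60).
64%: (244 + 7.04 = 251.04→251, 210 + 28.8 = 238.8→239, 60 + 124.8 = 184.8→185) → #fbefb9
92%: (244 + 10.12 = 254.12→254, 210 + 41.4 = 251.4→251, 60 + 179.4 = 239.4→239) → #fefbef

#fbefb9, #fefbef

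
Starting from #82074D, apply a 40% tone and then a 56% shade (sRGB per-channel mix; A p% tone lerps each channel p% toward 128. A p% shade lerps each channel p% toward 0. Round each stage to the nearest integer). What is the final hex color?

#82074D is rgb(130, 7, 77).
A 40% tone moves each channel 40% toward 128:
  R: 130 − 0.8 = 129.2 → 129
  G: 7 + 0.4×(128−7) = 7 + 48.4 = 55.4 → 55
  B: 77 + 0.4×(128−77) = 77 + 20.4 = 97.4 → 97
After the tone: rgb(129, 55, 97) = #813761.
Per channel, c → c + 0.56(0 − c):
  R: 129 + 0.56×(0−129) = 129 − 72.24 = 56.76 → 57
  G: 55 + 0.56×(0−55) = 55 − 30.8 = 24.2 → 24
  B: 97 + 0.56×(0−97) = 97 − 54.32 = 42.68 → 43
rgb(57, 24, 43) = #39182B.

#39182B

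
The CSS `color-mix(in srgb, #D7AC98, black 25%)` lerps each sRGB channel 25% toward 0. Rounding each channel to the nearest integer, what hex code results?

#D7AC98 is rgb(215, 172, 152).
Per channel, c → c + 0.25(0 − c):
  R: 215 + 0.25×(0−215) = 215 − 53.75 = 161.25 → 161
  G: 172 + 0.25×(0−172) = 172 − 43 = 129 → 129
  B: 152 − 38 = 114 → 114
rgb(161, 129, 114) = #A18172.

#A18172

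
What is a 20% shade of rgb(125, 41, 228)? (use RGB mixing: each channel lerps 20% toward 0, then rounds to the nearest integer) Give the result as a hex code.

A 20% shade moves each channel 20% toward 0:
  R: 125 − 25 = 100 → 100
  G: 41 − 8.2 = 32.8 → 33
  B: 228 + 0.2×(0−228) = 228 − 45.6 = 182.4 → 182
rgb(100, 33, 182) = #6421b6.

#6421b6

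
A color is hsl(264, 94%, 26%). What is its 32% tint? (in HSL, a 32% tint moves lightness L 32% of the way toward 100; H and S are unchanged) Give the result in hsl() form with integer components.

L moves 32% from 26 toward 100: 26 + 23.68 = 49.68 → 50.
H and S are unchanged.

hsl(264, 94%, 50%)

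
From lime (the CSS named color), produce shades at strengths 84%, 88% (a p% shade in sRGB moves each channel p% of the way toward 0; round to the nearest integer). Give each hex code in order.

#002900, #001F00

CSS lime is rgb(0, 255, 0).
84%: (0→0, 255 − 214.2 = 40.8→41, 0→0) → #002900
88%: (0→0, 255 − 224.4 = 30.6→31, 0→0) → #001F00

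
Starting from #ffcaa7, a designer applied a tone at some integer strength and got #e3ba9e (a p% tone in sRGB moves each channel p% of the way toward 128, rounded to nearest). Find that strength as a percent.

22%

#ffcaa7 is rgb(255, 202, 167); #e3ba9e is rgb(227, 186, 158).
On the R channel (widest range): 227 ≈ 255 + (p/100)(128 − 255), so p ≈ 100×(227 − 255)/(128 − 255) = -2800/-127 = 22.05.
p = 22 reproduces all three channels after rounding.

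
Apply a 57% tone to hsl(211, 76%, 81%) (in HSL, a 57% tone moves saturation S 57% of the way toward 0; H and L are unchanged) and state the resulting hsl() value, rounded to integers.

hsl(211, 33%, 81%)

S moves 57% from 76 toward 0: 76 − 43.32 = 32.68 → 33.
H and L are unchanged.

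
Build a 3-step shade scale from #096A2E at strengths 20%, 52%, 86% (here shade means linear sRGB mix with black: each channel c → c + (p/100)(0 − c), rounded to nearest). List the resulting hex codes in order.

#096A2E is rgb(9, 106, 46).
20%: (9 − 1.8 = 7.2→7, 106 − 21.2 = 84.8→85, 46 − 9.2 = 36.8→37) → #075525
52%: (9 − 4.68 = 4.32→4, 106 − 55.12 = 50.88→51, 46 − 23.92 = 22.08→22) → #043316
86%: (9 − 7.74 = 1.26→1, 106 − 91.16 = 14.84→15, 46 − 39.56 = 6.44→6) → #010F06

#075525, #043316, #010F06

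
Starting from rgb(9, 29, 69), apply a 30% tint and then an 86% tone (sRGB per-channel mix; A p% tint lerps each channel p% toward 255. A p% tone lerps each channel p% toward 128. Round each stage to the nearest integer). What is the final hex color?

#7A7C80

Per channel, c → c + 0.3(255 − c):
  R: 9 + 0.3×(255−9) = 9 + 73.8 = 82.8 → 83
  G: 29 + 67.8 = 96.8 → 97
  B: 69 + 55.8 = 124.8 → 125
After the tint: rgb(83, 97, 125) = #53617D.
An 86% tone moves each channel 86% toward 128:
  R: 83 + 0.86×(128−83) = 83 + 38.7 = 121.7 → 122
  G: 97 + 0.86×(128−97) = 97 + 26.66 = 123.66 → 124
  B: 125 + 0.86×(128−125) = 125 + 2.58 = 127.58 → 128
rgb(122, 124, 128) = #7A7C80.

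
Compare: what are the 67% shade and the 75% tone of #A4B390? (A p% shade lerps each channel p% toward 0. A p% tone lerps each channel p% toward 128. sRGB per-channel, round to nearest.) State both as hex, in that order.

#363B30, #898D84

#A4B390 is rgb(164, 179, 144).
67% shade:
  R: 164 − 109.88 = 54.12 → 54
  G: 179 − 119.93 = 59.07 → 59
  B: 144 + 0.67×(0−144) = 144 − 96.48 = 47.52 → 48
  → #363B30
75% tone:
  R: 164 + 0.75×(128−164) = 164 − 27 = 137 → 137
  G: 179 − 38.25 = 140.75 → 141
  B: 144 + 0.75×(128−144) = 144 − 12 = 132 → 132
  → #898D84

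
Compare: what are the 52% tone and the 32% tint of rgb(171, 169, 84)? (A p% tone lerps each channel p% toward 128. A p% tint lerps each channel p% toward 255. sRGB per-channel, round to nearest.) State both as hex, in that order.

#95946B, #C6C58B

52% tone:
  R: 171 + 0.52×(128−171) = 171 − 22.36 = 148.64 → 149
  G: 169 − 21.32 = 147.68 → 148
  B: 84 + 0.52×(128−84) = 84 + 22.88 = 106.88 → 107
  → #95946B
32% tint:
  R: 171 + 26.88 = 197.88 → 198
  G: 169 + 0.32×(255−169) = 169 + 27.52 = 196.52 → 197
  B: 84 + 54.72 = 138.72 → 139
  → #C6C58B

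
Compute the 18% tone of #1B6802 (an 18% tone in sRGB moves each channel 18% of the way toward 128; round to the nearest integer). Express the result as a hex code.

#2D6C19

#1B6802 is rgb(27, 104, 2).
An 18% tone moves each channel 18% toward 128:
  R: 27 + 0.18×(128−27) = 27 + 18.18 = 45.18 → 45
  G: 104 + 0.18×(128−104) = 104 + 4.32 = 108.32 → 108
  B: 2 + 0.18×(128−2) = 2 + 22.68 = 24.68 → 25
rgb(45, 108, 25) = #2D6C19.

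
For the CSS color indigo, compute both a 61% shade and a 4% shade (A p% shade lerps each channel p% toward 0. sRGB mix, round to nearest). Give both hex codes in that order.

#1d0033, #48007d

CSS indigo is rgb(75, 0, 130).
61% shade:
  R: 75 − 45.75 = 29.25 → 29
  G: 0 + 0 = 0 → 0
  B: 130 − 79.3 = 50.7 → 51
  → #1d0033
4% shade:
  R: 75 + 0.04×(0−75) = 75 − 3 = 72 → 72
  G: 0 + 0 = 0 → 0
  B: 130 + 0.04×(0−130) = 130 − 5.2 = 124.8 → 125
  → #48007d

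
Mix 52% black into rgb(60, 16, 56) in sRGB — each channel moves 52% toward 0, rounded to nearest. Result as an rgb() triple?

rgb(29, 8, 27)

Lerp each channel 52% toward 0:
  R: 60 + 0.52×(0−60) = 60 − 31.2 = 28.8 → 29
  G: 16 − 8.32 = 7.68 → 8
  B: 56 + 0.52×(0−56) = 56 − 29.12 = 26.88 → 27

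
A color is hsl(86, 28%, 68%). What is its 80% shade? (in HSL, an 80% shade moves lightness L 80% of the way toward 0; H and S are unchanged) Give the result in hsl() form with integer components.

hsl(86, 28%, 14%)

L moves 80% from 68 toward 0: 68 − 54.4 = 13.6 → 14.
H and S are unchanged.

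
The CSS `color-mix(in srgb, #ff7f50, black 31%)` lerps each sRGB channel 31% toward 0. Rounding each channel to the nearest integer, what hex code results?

#ff7f50 is rgb(255, 127, 80).
Lerp each channel 31% toward 0:
  R: 255 + 0.31×(0−255) = 255 − 79.05 = 175.95 → 176
  G: 127 − 39.37 = 87.63 → 88
  B: 80 + 0.31×(0−80) = 80 − 24.8 = 55.2 → 55
rgb(176, 88, 55) = #b05837.

#b05837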